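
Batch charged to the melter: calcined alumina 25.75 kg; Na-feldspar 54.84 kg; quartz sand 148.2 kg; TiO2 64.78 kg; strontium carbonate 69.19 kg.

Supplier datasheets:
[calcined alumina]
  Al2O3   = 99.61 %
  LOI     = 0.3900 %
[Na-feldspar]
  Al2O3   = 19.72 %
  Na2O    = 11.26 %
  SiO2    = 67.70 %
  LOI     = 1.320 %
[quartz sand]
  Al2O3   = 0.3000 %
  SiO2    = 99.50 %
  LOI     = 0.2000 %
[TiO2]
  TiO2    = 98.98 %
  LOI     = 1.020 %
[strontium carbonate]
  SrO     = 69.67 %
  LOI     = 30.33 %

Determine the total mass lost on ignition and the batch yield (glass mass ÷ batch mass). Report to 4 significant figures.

In-progress results are displayed rounded to 4 significant figures across the worked steps — the whole derivation carries exact precision in every operation. Every reported figure is rounded once only. All derived quantities, including the five compositions, the yield, the totals, ignition loss, glass mass, are recomputed from the batch weights per 340.0 kg of glass in full float precision as set out in the question or the answer.
Ignition loss by material:
  calcined alumina: 25.75 × 0.003900 = 0.1004 kg
  Na-feldspar: 54.84 × 0.01320 = 0.7239 kg
  quartz sand: 148.2 × 0.002000 = 0.2964 kg
  TiO2: 64.78 × 0.01020 = 0.6608 kg
  strontium carbonate: 69.19 × 0.3033 = 20.99 kg
Total LOI = 22.77 kg
Glass = batch − LOI = 362.8 − 22.77 = 340.0 kg

LOI loss = 22.77 kg; glass = 340.0 kg; yield = 93.72%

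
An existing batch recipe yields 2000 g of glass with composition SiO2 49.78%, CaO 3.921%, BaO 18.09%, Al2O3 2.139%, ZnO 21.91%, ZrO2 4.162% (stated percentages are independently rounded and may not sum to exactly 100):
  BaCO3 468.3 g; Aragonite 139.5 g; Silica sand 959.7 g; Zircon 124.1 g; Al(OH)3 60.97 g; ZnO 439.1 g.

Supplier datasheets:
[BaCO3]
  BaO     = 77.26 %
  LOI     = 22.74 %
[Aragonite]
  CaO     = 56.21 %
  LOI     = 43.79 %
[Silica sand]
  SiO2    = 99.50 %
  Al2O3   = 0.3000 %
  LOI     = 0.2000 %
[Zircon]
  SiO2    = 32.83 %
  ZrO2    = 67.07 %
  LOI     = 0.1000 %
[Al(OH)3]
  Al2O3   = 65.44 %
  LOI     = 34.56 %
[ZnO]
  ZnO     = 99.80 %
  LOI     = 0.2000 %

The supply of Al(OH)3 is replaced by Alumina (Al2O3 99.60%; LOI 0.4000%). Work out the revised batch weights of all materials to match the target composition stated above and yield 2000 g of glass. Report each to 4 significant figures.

All internal work runs at full float precision from first step to last; the intermediate values are printed, rounded to 4 significant digits, as written. A single rounding completes each reported value. Derived quantities (LOI, the totals, glass mass, the yield, six oxide percentages) are re-derived starting from the weights at 2000 g of glass at full precision, as they appear in the question or the answer.
Oxide mass targets, per 2000 g glass:
  SiO2: 49.78% × 2000 = 995.6 g
  CaO: 3.921% × 2000 = 78.42 g
  BaO: 18.09% × 2000 = 361.8 g
  Al2O3: 2.139% × 2000 = 42.78 g
  ZnO: 21.91% × 2000 = 438.2 g
  ZrO2: 4.162% × 2000 = 83.24 g
A balance pass over the oxides, from the weights as reported, relative to the basis at hand (sum by sum, the targets are met net of answer rounding effects):
  SiO2: 959.7·0.9950 + 124.1·0.3283 = 995.6 g (target 995.6 g)
  CaO: 139.5·0.5621 = 78.41 g (target 78.42 g)
  BaO: 468.3·0.7726 = 361.8 g (target 361.8 g)
  Al2O3: 959.7·0.003000 + 40.06·0.9960 = 42.78 g (target 42.78 g)
  ZnO: 439.1·0.9980 = 438.2 g (target 438.2 g)
  ZrO2: 124.1·0.6707 = 83.23 g (target 83.24 g)
The glass-mass cross-check: total batch − LOI = 2000 g (summing oxide targets gives 2000 g; the stated basis being 2000 g — a pure rounding effect).
Summing the batch: Σ batch = 2171 g; LOI loss = Σ batch·LOI = 170.7 g; yield = glass ÷ total batch = 92.14%.

Revised batch per 2000 g glass:
  BaCO3: 468.3 g
  Aragonite: 139.5 g
  Silica sand: 959.7 g
  Zircon: 124.1 g
  Alumina: 40.06 g
  ZnO: 439.1 g
Total batch = 2171 g; LOI loss = 170.7 g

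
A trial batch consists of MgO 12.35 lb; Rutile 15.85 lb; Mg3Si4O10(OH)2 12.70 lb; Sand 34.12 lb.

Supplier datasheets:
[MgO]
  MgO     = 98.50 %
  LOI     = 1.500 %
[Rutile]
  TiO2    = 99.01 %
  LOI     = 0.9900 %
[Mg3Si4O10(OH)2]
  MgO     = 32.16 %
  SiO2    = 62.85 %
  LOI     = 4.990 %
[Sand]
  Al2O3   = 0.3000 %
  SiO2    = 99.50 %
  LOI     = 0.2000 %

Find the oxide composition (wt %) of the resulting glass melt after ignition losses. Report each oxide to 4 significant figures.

All arithmetic runs at exact precision throughout; intermediates appear rounded to 4 significant figures at each printed step — each reported figure is rounded once only; derived quantities, including the yield, totals, net glass mass, four oxide percentages, ignition loss, are recomputed using the weight values at 73.98 lb of glass in full float precision as set out in the problem or answer text.
Delivered oxide masses:
  TiO2: 15.85·0.9901 = 15.69 lb
  MgO: 12.35·0.9850 + 12.70·0.3216 = 16.25 lb
  Al2O3: 34.12·0.003000 = 0.1024 lb
  SiO2: 12.70·0.6285 + 34.12·0.9950 = 41.93 lb
LOI: 12.35·0.01500 + 15.85·0.009900 + 12.70·0.04990 + 34.12·0.002000 = 1.044 lb
Glass mass = batch − LOI = 75.02 − 1.044 = 73.98 lb (equal to the oxide-mass sum)
percent by weight: oxide/glass ×100

Glass mass = 73.98 lb (batch 75.02 − LOI 1.044).
Composition: TiO2 21.21%, MgO 21.97%, Al2O3 0.1384%, SiO2 56.68%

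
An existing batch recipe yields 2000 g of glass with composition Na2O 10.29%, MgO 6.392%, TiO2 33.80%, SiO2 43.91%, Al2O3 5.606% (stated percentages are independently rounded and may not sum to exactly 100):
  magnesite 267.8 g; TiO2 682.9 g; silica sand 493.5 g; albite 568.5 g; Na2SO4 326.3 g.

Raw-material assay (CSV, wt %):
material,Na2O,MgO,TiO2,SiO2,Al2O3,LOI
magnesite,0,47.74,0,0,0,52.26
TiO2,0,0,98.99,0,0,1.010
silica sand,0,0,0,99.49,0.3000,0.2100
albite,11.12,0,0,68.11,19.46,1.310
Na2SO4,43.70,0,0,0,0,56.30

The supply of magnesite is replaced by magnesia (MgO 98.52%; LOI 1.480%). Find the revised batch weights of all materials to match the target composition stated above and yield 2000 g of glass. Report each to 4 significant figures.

Revised batch per 2000 g glass:
  magnesia: 129.8 g
  TiO2: 682.9 g
  silica sand: 493.5 g
  albite: 568.5 g
  Na2SO4: 326.3 g
Total batch = 2201 g; LOI loss = 201.0 g

Intermediates appear rounded off to 4 significant digits in the printout — each numeric step maintains full precision in all steps — exactly one rounding lands on every reported value; all derived quantities, which include net glass mass, LOI, totals, the yield, five oxide percentages, are re-derived in exact precision, precisely as stated by the problem or answer text, using the weight values at 2000 g of glass.
Per-oxide target masses for 2000 g glass:
  Na2O: 10.29% × 2000 = 205.8 g
  MgO: 6.392% × 2000 = 127.8 g
  TiO2: 33.80% × 2000 = 676.0 g
  SiO2: 43.91% × 2000 = 878.2 g
  Al2O3: 5.606% × 2000 = 112.1 g
Sums-versus-targets review working from each reported weight, versus the basis set out (target by target, the sums agree exact up to rounding of places):
  Na2O: 568.5·0.1112 + 326.3·0.4370 = 205.8 g (target 205.8 g)
  MgO: 129.8·0.9852 = 127.9 g (target 127.8 g)
  TiO2: 682.9·0.9899 = 676.0 g (target 676.0 g)
  SiO2: 493.5·0.9949 + 568.5·0.6811 = 878.2 g (target 878.2 g)
  Al2O3: 493.5·0.003000 + 568.5·0.1946 = 112.1 g (target 112.1 g)
Mass balance on the glass: batch Σ − ignition loss = 2000 g (targets for the oxides total 2000 g; against the stated basis, 2000 g — deltas are rounding alone).
Whole-batch sum: Σ batch = 2201 g; LOI removed, Σ of batch·LOI: 201.0 g; the yield ratio, glass ÷ batch: 90.87%.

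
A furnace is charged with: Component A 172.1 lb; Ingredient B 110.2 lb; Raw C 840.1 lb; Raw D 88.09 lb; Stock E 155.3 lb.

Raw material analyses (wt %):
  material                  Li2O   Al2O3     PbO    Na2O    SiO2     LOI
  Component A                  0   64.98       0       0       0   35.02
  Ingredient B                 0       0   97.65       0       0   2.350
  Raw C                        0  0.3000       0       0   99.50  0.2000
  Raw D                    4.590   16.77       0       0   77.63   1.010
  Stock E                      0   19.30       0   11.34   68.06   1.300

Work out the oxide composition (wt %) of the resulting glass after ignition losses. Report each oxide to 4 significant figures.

Rounding to four significant digits applies to each working value as shown — the whole derivation carries exact precision throughout. Every reported figure undergoes a single rounding. The derived quantities, which include five oxide percentages, ignition loss, glass mass, the yield, the totals, are carried at exact precision, exactly as shown in either problem or answer, from the weighed amounts per 1298 lb of glass.
Delivered oxide masses:
  Li2O: 88.09·0.04590 = 4.043 lb
  Al2O3: 172.1·0.6498 + 840.1·0.003000 + 88.09·0.1677 + 155.3·0.1930 = 159.1 lb
  PbO: 110.2·0.9765 = 107.6 lb
  Na2O: 155.3·0.1134 = 17.61 lb
  SiO2: 840.1·0.9950 + 88.09·0.7763 + 155.3·0.6806 = 1010 lb
LOI: 172.1·0.3502 + 110.2·0.02350 + 840.1·0.002000 + 88.09·0.01010 + 155.3·0.01300 = 67.45 lb
Glass = total batch minus LOI = 1366 − 67.45 = 1298 lb (consistent with Σ oxide mass)
wt % = oxide mass / glass mass × 100

Glass mass = 1298 lb (batch 1366 − LOI 67.45).
Composition: Li2O 0.3114%, Al2O3 12.25%, PbO 8.288%, Na2O 1.356%, SiO2 77.79%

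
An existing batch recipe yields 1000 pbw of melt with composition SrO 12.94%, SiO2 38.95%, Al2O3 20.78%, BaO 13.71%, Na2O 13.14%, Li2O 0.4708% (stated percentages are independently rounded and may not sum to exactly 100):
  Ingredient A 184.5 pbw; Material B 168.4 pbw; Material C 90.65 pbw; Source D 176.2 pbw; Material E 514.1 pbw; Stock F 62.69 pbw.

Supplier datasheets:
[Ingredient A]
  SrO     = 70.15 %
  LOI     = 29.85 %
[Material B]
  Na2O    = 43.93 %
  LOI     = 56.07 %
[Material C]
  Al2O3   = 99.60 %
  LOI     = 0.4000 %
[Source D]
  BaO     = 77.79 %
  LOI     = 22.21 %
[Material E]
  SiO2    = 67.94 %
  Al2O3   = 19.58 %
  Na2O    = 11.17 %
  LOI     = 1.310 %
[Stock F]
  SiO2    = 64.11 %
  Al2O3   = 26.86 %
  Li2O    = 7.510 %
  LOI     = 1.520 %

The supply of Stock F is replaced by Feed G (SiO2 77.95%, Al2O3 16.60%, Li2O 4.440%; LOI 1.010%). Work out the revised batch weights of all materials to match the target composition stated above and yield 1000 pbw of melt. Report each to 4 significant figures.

Each numeric step carries full float precision from start to finish — the intermediate values are shown with 4-significant-figure rounding between the steps — each reported value is rounded a single time. All derived quantities (totals, six oxide percentages, net glass mass, ignition loss, yield) are rebuilt at full float precision from the weighed amounts on 1000 pbw of glass as quoted within question or answer.
Target oxide masses per 1000 pbw melt:
  SrO: 12.94% × 1000 = 129.4 pbw
  SiO2: 38.95% × 1000 = 389.5 pbw
  Al2O3: 20.78% × 1000 = 207.8 pbw
  BaO: 13.71% × 1000 = 137.1 pbw
  Na2O: 13.14% × 1000 = 131.4 pbw
  Li2O: 0.4708% × 1000 = 4.708 pbw
Per-oxide balance check on the weights just shown, on the stated basis (sum by sum, the targets are met net of answer rounding effects):
  SrO: 184.5·0.7015 = 129.4 pbw (target 129.4 pbw)
  SiO2: 451.6·0.6794 + 106.0·0.7795 = 389.4 pbw (target 389.5 pbw)
  Al2O3: 102.2·0.9960 + 451.6·0.1958 + 106.0·0.1660 = 207.8 pbw (target 207.8 pbw)
  BaO: 176.2·0.7779 = 137.1 pbw (target 137.1 pbw)
  Na2O: 184.3·0.4393 + 451.6·0.1117 = 131.4 pbw (target 131.4 pbw)
  Li2O: 106.0·0.04440 = 4.706 pbw (target 4.708 pbw)
Glass-mass sanity pass: total batch − LOI = 999.9 pbw (the targets, summed, come to 999.9 pbw; versus the stated basis of 1000 pbw — any gap is answer rounding).
Batch grand total — Σ batch = 1205 pbw; LOI loss = Σ batch·LOI = 204.9 pbw; as yield: glass ÷ batch → 82.99%.

Revised batch per 1000 pbw melt:
  Ingredient A: 184.5 pbw
  Material B: 184.3 pbw
  Material C: 102.2 pbw
  Source D: 176.2 pbw
  Material E: 451.6 pbw
  Feed G: 106.0 pbw
Total batch = 1205 pbw; LOI loss = 204.9 pbw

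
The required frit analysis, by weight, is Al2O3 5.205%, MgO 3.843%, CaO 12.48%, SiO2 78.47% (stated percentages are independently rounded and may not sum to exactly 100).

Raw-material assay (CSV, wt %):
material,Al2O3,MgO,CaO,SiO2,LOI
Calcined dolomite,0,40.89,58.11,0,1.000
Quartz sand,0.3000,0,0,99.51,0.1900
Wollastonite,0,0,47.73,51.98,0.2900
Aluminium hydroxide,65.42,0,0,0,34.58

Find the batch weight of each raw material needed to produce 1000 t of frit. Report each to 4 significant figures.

Batch per 1000 t frit:
  Calcined dolomite: 93.98 t
  Quartz sand: 711.8 t
  Wollastonite: 147.0 t
  Aluminium hydroxide: 76.30 t
Total batch = 1029 t; LOI loss = 29.10 t; yield = 97.17%

Mid-chain values are displayed, rounded to 4 significant digits, when written out — the whole derivation maintains full float precision all the way through; each reported number takes a single rounding — derived quantities, including totals, ignition loss, the yield, four oxide percentages, net glass mass, are rebuilt from the weighed amounts for 1000 t of glass at exact precision as they appear in the problem or answer text.
Target oxide masses per 1000 t frit:
  Al2O3: 5.205% × 1000 = 52.05 t
  MgO: 3.843% × 1000 = 38.43 t
  CaO: 12.48% × 1000 = 124.8 t
  SiO2: 78.47% × 1000 = 784.7 t
Mass-balance tally per oxide applying the batch weights above, under the basis named above (target by target, the sums agree given rounding of the digits):
  Al2O3: 711.8·0.003000 + 76.30·0.6542 = 52.05 t (target 52.05 t)
  MgO: 93.98·0.4089 = 38.43 t (target 38.43 t)
  CaO: 93.98·0.5811 + 147.0·0.4773 = 124.8 t (target 124.8 t)
  SiO2: 711.8·0.9951 + 147.0·0.5198 = 784.7 t (target 784.7 t)
Consistency of the glass mass: whole batch net of LOI = 1000 t (targets for the oxides total 1000 t; basis as stated: 1000 t — differing by rounding only).
Whole-batch sum: Σ batch = 1029 t; ignition loss, Σ(batch × LOI) = 29.10 t; yield: glass divided by total = 97.17%.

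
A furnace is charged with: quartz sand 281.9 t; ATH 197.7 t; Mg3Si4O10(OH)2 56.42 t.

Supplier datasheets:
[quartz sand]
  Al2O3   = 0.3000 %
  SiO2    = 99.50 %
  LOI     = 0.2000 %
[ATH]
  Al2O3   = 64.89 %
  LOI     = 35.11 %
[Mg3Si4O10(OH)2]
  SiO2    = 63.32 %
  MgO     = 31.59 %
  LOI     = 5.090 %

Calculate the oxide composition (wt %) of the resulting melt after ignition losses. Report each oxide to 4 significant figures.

Glass mass = 463.2 t (batch 536.0 − LOI 72.85).
Composition: Al2O3 27.88%, SiO2 68.27%, MgO 3.848%

In-progress results are printed, rounded to 4 significant figures, in the working. The working math holds full float precision in all steps. Each reported value undergoes a single rounding. The derived quantities are rebuilt using the weight values on 463.2 t of glass in full float precision (the three compositions, totals, LOI, yield, net glass mass) precisely as stated by problem or answer.
What the batch supplies per oxide:
  Al2O3: 281.9·0.003000 + 197.7·0.6489 = 129.1 t
  SiO2: 281.9·0.9950 + 56.42·0.6332 = 316.2 t
  MgO: 56.42·0.3159 = 17.82 t
LOI: 281.9·0.002000 + 197.7·0.3511 + 56.42·0.05090 = 72.85 t
Glass = total batch minus LOI = 536.0 − 72.85 = 463.2 t (the oxide masses sum to this)
wt % = 100 × oxide mass / glass mass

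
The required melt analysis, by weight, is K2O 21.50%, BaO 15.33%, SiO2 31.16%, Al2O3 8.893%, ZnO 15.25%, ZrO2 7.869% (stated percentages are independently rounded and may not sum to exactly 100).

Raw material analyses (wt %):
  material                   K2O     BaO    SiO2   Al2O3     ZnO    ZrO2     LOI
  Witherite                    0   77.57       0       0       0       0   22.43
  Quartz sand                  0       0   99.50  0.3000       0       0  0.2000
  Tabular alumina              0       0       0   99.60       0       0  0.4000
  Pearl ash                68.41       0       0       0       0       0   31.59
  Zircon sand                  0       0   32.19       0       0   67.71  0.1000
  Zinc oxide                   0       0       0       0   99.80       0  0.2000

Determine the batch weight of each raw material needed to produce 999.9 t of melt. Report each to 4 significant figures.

Batch per 999.9 t melt:
  Witherite: 197.6 t
  Quartz sand: 275.5 t
  Tabular alumina: 88.45 t
  Pearl ash: 314.3 t
  Zircon sand: 116.2 t
  Zinc oxide: 152.8 t
Total batch = 1145 t; LOI loss = 144.9 t; yield = 87.34%

Working values are printed, rounded to four significant digits, on the page; all internal work holds exact precision in all steps — each reported result carries a single rounding; the derived quantities are computed at full float precision (glass mass, totals, the yield, six oxide percentages, LOI) from the batch weights per 999.9 t of glass as set out in the problem or the answer.
Target oxide masses per 999.9 t melt:
  K2O: 21.50% × 999.9 = 215.0 t
  BaO: 15.33% × 999.9 = 153.3 t
  SiO2: 31.16% × 999.9 = 311.6 t
  Al2O3: 8.893% × 999.9 = 88.92 t
  ZnO: 15.25% × 999.9 = 152.5 t
  ZrO2: 7.869% × 999.9 = 78.68 t
Mass-balance tally per oxide given the weights on record, per the basis as stated (target by target, the sums agree exact up to rounding of places):
  K2O: 314.3·0.6841 = 215.0 t (target 215.0 t)
  BaO: 197.6·0.7757 = 153.3 t (target 153.3 t)
  SiO2: 275.5·0.9950 + 116.2·0.3219 = 311.5 t (target 311.6 t)
  Al2O3: 275.5·0.003000 + 88.45·0.9960 = 88.92 t (target 88.92 t)
  ZnO: 152.8·0.9980 = 152.5 t (target 152.5 t)
  ZrO2: 116.2·0.6771 = 78.68 t (target 78.68 t)
Consistency of the glass mass: the batch minus its LOI: 999.9 t (summing oxide targets gives 999.9 t; against the stated basis, 999.9 t — differing by rounding only).
Total batch = Σ batch = 1145 t; LOI loss = Σ batch·LOI = 144.9 t; as yield: glass ÷ batch → 87.34%.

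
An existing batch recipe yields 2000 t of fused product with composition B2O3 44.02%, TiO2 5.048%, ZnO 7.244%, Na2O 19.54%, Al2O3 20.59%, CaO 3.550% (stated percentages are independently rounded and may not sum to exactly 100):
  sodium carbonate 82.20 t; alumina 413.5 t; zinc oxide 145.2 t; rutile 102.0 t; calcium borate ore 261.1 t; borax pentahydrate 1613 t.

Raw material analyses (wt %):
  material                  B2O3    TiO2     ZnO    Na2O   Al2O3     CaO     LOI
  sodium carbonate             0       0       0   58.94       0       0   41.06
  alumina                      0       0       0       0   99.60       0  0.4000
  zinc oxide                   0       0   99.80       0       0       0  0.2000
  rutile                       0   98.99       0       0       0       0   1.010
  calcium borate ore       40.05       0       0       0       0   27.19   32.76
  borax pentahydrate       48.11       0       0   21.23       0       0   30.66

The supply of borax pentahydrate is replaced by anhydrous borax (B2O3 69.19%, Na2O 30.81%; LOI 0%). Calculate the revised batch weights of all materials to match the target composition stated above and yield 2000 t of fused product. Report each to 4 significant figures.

Revised batch per 2000 t fused product:
  sodium carbonate: 76.91 t
  alumina: 413.5 t
  zinc oxide: 145.2 t
  rutile: 102.0 t
  calcium borate ore: 261.1 t
  anhydrous borax: 1121 t
Total batch = 2120 t; LOI loss = 120.1 t

Rounding to 4 significant figures extends to each mid-chain value as shown; the working math runs at full precision all the way through — a single rounding produces each reported number. All derived quantities (the totals, LOI, net glass mass, the yield, six oxide percentages) are carried at exact precision from the batch weights on 2000 t of glass, as quoted within the problem or the answer.
Target oxide masses per 2000 t fused product:
  B2O3: 44.02% × 2000 = 880.4 t
  TiO2: 5.048% × 2000 = 101.0 t
  ZnO: 7.244% × 2000 = 144.9 t
  Na2O: 19.54% × 2000 = 390.8 t
  Al2O3: 20.59% × 2000 = 411.8 t
  CaO: 3.550% × 2000 = 71.00 t
Sums-versus-targets review using the reported weights, on the stated basis (summed amounts equal target values given rounding of the digits):
  B2O3: 261.1·0.4005 + 1121·0.6919 = 880.2 t (target 880.4 t)
  TiO2: 102.0·0.9899 = 101.0 t (target 101.0 t)
  ZnO: 145.2·0.9980 = 144.9 t (target 144.9 t)
  Na2O: 76.91·0.5894 + 1121·0.3081 = 390.7 t (target 390.8 t)
  Al2O3: 413.5·0.9960 = 411.8 t (target 411.8 t)
  CaO: 261.1·0.2719 = 70.99 t (target 71.00 t)
Glass-mass closure: whole batch net of LOI = 2000 t (targets for the oxides total 2000 t; stated basis 2000 t — a pure rounding effect).
Adding the batch up: Σ batch = 2120 t; LOI removed, Σ of batch·LOI: 120.1 t; the yield ratio, glass ÷ batch: 94.33%.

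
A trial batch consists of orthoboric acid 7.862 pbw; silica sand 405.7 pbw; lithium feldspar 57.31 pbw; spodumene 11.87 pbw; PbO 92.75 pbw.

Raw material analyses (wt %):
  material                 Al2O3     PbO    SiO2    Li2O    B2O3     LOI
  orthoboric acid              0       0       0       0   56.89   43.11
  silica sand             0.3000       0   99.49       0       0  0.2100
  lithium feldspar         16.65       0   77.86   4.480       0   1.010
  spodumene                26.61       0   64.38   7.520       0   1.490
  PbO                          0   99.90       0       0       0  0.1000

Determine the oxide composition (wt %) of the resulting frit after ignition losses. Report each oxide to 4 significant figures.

Glass mass = 570.4 pbw (batch 575.5 − LOI 5.090).
Composition: Al2O3 2.440%, PbO 16.24%, SiO2 79.93%, Li2O 0.6066%, B2O3 0.7841%

Values along the way are rounded to four significant digits when displayed — the working math holds full precision through every step; every reported value takes just one rounding. Derived quantities (yield, the totals, LOI, net glass mass, five oxide percentages) are rebuilt starting from the weights for 570.4 pbw of glass in exact precision, as quoted within the question or the answer.
Oxide masses out of the charge:
  Al2O3: 405.7·0.003000 + 57.31·0.1665 + 11.87·0.2661 = 13.92 pbw
  PbO: 92.75·0.9990 = 92.66 pbw
  SiO2: 405.7·0.9949 + 57.31·0.7786 + 11.87·0.6438 = 455.9 pbw
  Li2O: 57.31·0.04480 + 11.87·0.07520 = 3.460 pbw
  B2O3: 7.862·0.5689 = 4.473 pbw
LOI: 7.862·0.4311 + 405.7·0.002100 + 57.31·0.01010 + 11.87·0.01490 + 92.75·0.001000 = 5.090 pbw
Net of LOI, the glass mass = 575.5 − 5.090 = 570.4 pbw (= the summed oxide contributions)
wt % = oxide mass / glass mass × 100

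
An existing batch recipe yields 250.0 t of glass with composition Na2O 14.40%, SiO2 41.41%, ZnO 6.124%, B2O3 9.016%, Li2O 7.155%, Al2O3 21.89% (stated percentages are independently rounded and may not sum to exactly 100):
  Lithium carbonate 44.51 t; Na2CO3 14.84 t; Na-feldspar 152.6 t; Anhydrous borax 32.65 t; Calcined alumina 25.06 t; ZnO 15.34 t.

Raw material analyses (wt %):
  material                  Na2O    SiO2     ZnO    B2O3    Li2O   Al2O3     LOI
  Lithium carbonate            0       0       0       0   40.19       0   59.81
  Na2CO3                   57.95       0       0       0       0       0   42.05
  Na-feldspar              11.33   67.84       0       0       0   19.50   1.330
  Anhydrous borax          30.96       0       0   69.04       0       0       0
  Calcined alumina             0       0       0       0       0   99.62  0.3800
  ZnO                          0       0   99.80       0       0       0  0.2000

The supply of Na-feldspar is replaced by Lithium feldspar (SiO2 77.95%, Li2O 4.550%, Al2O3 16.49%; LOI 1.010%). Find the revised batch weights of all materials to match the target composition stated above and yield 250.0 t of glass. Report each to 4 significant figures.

Revised batch per 250.0 t glass:
  Lithium carbonate: 29.47 t
  Na2CO3: 44.68 t
  Lithium feldspar: 132.8 t
  Anhydrous borax: 32.65 t
  Calcined alumina: 32.95 t
  ZnO: 15.34 t
Total batch = 287.9 t; LOI loss = 37.91 t

The intermediate values are displayed (rounded to 4 significant figures) between the steps; exact precision is held end to end; each reported result includes exactly one rounding. Derived quantities, which include LOI, the totals, the yield, net glass mass, the six compositions, are rebuilt at full precision, as they appear in question or answer, from the weighed amounts on 250.0 t of glass.
Oxide-by-oxide targets in 250.0 t glass:
  Na2O: 14.40% × 250.0 = 36.00 t
  SiO2: 41.41% × 250.0 = 103.5 t
  ZnO: 6.124% × 250.0 = 15.31 t
  B2O3: 9.016% × 250.0 = 22.54 t
  Li2O: 7.155% × 250.0 = 17.89 t
  Al2O3: 21.89% × 250.0 = 54.72 t
Sums-versus-targets review per the reported batch figures, against the basis in use (every target is met by its sum inside rounding margins):
  Na2O: 44.68·0.5795 + 32.65·0.3096 = 36.00 t (target 36.00 t)
  SiO2: 132.8·0.7795 = 103.5 t (target 103.5 t)
  ZnO: 15.34·0.9980 = 15.31 t (target 15.31 t)
  B2O3: 32.65·0.6904 = 22.54 t (target 22.54 t)
  Li2O: 29.47·0.4019 + 132.8·0.04550 = 17.89 t (target 17.89 t)
  Al2O3: 132.8·0.1649 + 32.95·0.9962 = 54.72 t (target 54.72 t)
The glass-mass cross-check: total charge less LOI = 250.0 t (the targets, summed, come to 250.0 t; against the stated basis, 250.0 t — gaps are rounding artifacts).
Summing the batch: Σ batch = 287.9 t; ignition loss, Σ(batch × LOI) = 37.91 t; the yield ratio, glass ÷ batch: 86.83%.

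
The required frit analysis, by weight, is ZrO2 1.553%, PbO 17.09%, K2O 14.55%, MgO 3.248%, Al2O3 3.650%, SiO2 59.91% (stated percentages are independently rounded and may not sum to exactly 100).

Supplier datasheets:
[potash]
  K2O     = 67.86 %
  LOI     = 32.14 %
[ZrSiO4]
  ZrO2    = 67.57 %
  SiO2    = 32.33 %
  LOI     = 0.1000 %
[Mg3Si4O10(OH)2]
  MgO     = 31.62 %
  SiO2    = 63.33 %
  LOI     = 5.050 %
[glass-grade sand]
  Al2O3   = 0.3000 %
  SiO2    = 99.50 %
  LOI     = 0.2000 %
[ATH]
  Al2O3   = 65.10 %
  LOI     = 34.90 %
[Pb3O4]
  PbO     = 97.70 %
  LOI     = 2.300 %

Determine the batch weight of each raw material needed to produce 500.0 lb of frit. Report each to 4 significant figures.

Each numeric step carries exact precision all the way through — the intermediate values appear rounded to 4 significant digits in the printout — exactly one rounding lands on each reported number — derived quantities, which include the totals, ignition loss, six oxide percentages, glass mass, the yield, are re-derived at exact precision, as written in the problem or answer text, from the weighed amounts for 500.0 lb of glass.
Target masses of each oxide per 500.0 lb frit:
  ZrO2: 1.553% × 500.0 = 7.765 lb
  PbO: 17.09% × 500.0 = 85.45 lb
  K2O: 14.55% × 500.0 = 72.75 lb
  MgO: 3.248% × 500.0 = 16.24 lb
  Al2O3: 3.650% × 500.0 = 18.25 lb
  SiO2: 59.91% × 500.0 = 299.6 lb
Balance tally, oxide-wise, working from each reported weight, on the stated basis (sum by sum, the targets are met modulo rounding of the values):
  ZrO2: 11.49·0.6757 = 7.764 lb (target 7.765 lb)
  PbO: 87.46·0.9770 = 85.45 lb (target 85.45 lb)
  K2O: 107.2·0.6786 = 72.75 lb (target 72.75 lb)
  MgO: 51.36·0.3162 = 16.24 lb (target 16.24 lb)
  Al2O3: 264.6·0.003000 + 26.81·0.6510 = 18.25 lb (target 18.25 lb)
  SiO2: 11.49·0.3233 + 51.36·0.6333 + 264.6·0.9950 = 299.5 lb (target 299.6 lb)
Mass balance on the glass: batch total minus LOI = 500.0 lb (the Σ of target masses is 500.0 lb; versus the stated basis of 500.0 lb — rounding explains the deltas).
Adding the batch up: Σ batch = 548.9 lb; Σ batch·LOI gives LOI loss = 48.96 lb; yield = glass ÷ total batch = 91.08%.

Batch per 500.0 lb frit:
  potash: 107.2 lb
  ZrSiO4: 11.49 lb
  Mg3Si4O10(OH)2: 51.36 lb
  glass-grade sand: 264.6 lb
  ATH: 26.81 lb
  Pb3O4: 87.46 lb
Total batch = 548.9 lb; LOI loss = 48.96 lb; yield = 91.08%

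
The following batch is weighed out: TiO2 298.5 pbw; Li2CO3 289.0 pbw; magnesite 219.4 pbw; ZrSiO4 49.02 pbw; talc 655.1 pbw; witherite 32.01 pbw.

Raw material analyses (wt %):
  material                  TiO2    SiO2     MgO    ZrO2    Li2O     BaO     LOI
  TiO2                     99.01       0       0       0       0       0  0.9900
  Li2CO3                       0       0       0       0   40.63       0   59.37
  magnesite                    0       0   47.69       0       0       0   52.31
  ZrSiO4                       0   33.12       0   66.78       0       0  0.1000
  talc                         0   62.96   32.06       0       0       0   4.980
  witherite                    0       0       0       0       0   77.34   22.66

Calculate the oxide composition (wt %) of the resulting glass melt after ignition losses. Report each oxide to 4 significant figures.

Glass mass = 1214 pbw (batch 1543 − LOI 329.2).
Composition: TiO2 24.35%, SiO2 35.32%, MgO 25.92%, ZrO2 2.697%, Li2O 9.674%, BaO 2.040%

All internal work runs at exact precision at each step. Intermediates are printed (rounded to four significant figures) alongside each step. Every reported result is rounded just once. Derived quantities, which include glass mass, totals, yield, ignition loss, the six compositions, are rebuilt at full float precision, as they appear in either problem or answer, starting from the weights at 1214 pbw of glass.
Oxide-by-oxide delivered mass:
  TiO2: 298.5·0.9901 = 295.5 pbw
  SiO2: 49.02·0.3312 + 655.1·0.6296 = 428.7 pbw
  MgO: 219.4·0.4769 + 655.1·0.3206 = 314.7 pbw
  ZrO2: 49.02·0.6678 = 32.74 pbw
  Li2O: 289.0·0.4063 = 117.4 pbw
  BaO: 32.01·0.7734 = 24.76 pbw
LOI: 298.5·0.009900 + 289.0·0.5937 + 219.4·0.5231 + 49.02·0.001000 + 655.1·0.04980 + 32.01·0.2266 = 329.2 pbw
Resulting glass, batch − LOI: 1543 − 329.2 = 1214 pbw (consistent with Σ oxide mass)
percent by weight: oxide/glass ×100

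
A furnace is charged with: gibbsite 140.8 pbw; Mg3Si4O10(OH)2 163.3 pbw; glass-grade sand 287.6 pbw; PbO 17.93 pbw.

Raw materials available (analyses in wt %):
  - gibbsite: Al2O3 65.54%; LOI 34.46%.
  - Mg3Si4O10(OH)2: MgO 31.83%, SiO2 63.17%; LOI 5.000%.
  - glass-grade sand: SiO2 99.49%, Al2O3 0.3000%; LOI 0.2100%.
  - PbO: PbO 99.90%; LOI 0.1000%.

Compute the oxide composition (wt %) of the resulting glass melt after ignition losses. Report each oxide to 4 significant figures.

Each numeric step maintains exact precision at each step. In-progress results appear with 4-significant-digit rounding across the worked steps — every reported figure includes exactly one rounding. Derived quantities are rebuilt from the batch weights at 552.3 pbw of glass at exact precision (yield, four oxide percentages, glass mass, LOI, the totals), as set out in the problem or answer text.
Mass of each oxide from the mix:
  PbO: 17.93·0.9990 = 17.91 pbw
  MgO: 163.3·0.3183 = 51.98 pbw
  SiO2: 163.3·0.6317 + 287.6·0.9949 = 389.3 pbw
  Al2O3: 140.8·0.6554 + 287.6·0.003000 = 93.14 pbw
LOI: 140.8·0.3446 + 163.3·0.05000 + 287.6·0.002100 + 17.93·0.001000 = 57.31 pbw
The glass mass, total less LOI, = 609.6 − 57.31 = 552.3 pbw (equal to the oxide-mass sum)
wt %: oxide over glass, times 100

Glass mass = 552.3 pbw (batch 609.6 − LOI 57.31).
Composition: PbO 3.243%, MgO 9.411%, SiO2 70.48%, Al2O3 16.86%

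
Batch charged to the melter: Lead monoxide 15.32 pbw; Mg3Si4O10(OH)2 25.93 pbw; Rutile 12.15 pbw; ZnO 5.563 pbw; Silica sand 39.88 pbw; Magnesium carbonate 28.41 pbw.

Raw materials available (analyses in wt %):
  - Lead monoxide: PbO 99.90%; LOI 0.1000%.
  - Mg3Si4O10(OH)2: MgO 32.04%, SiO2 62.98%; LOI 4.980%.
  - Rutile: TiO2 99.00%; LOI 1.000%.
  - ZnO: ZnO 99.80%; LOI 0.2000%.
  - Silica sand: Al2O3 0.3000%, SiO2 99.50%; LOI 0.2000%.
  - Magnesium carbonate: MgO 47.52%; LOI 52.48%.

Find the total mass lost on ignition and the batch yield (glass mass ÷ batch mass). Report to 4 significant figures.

All arithmetic runs at full precision at all times; the intermediate values are shown, with 4-significant-digit rounding, as written. Each reported value takes a single rounding; all derived quantities (six oxide percentages, yield, glass mass, the totals, LOI) are recomputed using the weight values for 110.8 pbw of glass in full float precision, precisely as stated by problem or answer.
Ignition loss by material:
  Lead monoxide: 15.32 × 0.001000 = 0.01532 pbw
  Mg3Si4O10(OH)2: 25.93 × 0.04980 = 1.291 pbw
  Rutile: 12.15 × 0.01000 = 0.1215 pbw
  ZnO: 5.563 × 0.002000 = 0.01113 pbw
  Silica sand: 39.88 × 0.002000 = 0.07976 pbw
  Magnesium carbonate: 28.41 × 0.5248 = 14.91 pbw
Total LOI = 16.43 pbw
Glass = batch − LOI = 127.3 − 16.43 = 110.8 pbw

LOI loss = 16.43 pbw; glass = 110.8 pbw; yield = 87.09%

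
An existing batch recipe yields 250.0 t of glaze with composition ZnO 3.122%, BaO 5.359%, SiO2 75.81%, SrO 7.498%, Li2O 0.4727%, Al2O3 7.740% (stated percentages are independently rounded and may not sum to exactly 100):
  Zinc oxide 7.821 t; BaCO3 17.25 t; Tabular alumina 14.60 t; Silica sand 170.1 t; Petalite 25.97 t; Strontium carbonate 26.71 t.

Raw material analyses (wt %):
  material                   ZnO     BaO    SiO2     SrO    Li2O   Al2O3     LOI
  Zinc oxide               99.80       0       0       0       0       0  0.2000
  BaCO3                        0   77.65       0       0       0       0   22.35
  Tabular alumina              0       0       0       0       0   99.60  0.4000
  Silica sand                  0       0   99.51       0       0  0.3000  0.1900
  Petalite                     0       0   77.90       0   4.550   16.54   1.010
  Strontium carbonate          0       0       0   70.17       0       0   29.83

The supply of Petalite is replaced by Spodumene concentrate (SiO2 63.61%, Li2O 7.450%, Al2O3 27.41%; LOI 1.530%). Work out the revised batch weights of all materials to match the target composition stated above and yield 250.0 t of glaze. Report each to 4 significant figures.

Each numeric step carries exact precision from start to finish. The intermediate values are printed, rounded to four significant figures, in the working — each reported result is rounded only once — derived quantities are recomputed in full precision (the six compositions, totals, glass mass, LOI, the yield) using the weight values at 250.0 t of glass as written in problem or answer.
Per-oxide target masses for 250.0 t glaze:
  ZnO: 3.122% × 250.0 = 7.805 t
  BaO: 5.359% × 250.0 = 13.40 t
  SiO2: 75.81% × 250.0 = 189.5 t
  SrO: 7.498% × 250.0 = 18.74 t
  Li2O: 0.4727% × 250.0 = 1.182 t
  Al2O3: 7.740% × 250.0 = 19.35 t
Per-oxide balance check working from each reported weight, under the basis named above (sums match the target masses exact up to rounding of places):
  ZnO: 7.821·0.9980 = 7.805 t (target 7.805 t)
  BaO: 17.25·0.7765 = 13.39 t (target 13.40 t)
  SiO2: 180.3·0.9951 + 15.86·0.6361 = 189.5 t (target 189.5 t)
  SrO: 26.71·0.7017 = 18.74 t (target 18.74 t)
  Li2O: 15.86·0.07450 = 1.182 t (target 1.182 t)
  Al2O3: 14.52·0.9960 + 180.3·0.003000 + 15.86·0.2741 = 19.35 t (target 19.35 t)
Mass balance on the glass: net batch after ignition = 250.0 t (the targets, summed, come to 250.0 t; basis as stated: 250.0 t — any gap is answer rounding).
Summing the batch: Σ batch = 262.5 t; loss to ignition Σ batch·LOI = 12.48 t; glass ÷ batch gives a yield of 95.24%.

Revised batch per 250.0 t glaze:
  Zinc oxide: 7.821 t
  BaCO3: 17.25 t
  Tabular alumina: 14.52 t
  Silica sand: 180.3 t
  Spodumene concentrate: 15.86 t
  Strontium carbonate: 26.71 t
Total batch = 262.5 t; LOI loss = 12.48 t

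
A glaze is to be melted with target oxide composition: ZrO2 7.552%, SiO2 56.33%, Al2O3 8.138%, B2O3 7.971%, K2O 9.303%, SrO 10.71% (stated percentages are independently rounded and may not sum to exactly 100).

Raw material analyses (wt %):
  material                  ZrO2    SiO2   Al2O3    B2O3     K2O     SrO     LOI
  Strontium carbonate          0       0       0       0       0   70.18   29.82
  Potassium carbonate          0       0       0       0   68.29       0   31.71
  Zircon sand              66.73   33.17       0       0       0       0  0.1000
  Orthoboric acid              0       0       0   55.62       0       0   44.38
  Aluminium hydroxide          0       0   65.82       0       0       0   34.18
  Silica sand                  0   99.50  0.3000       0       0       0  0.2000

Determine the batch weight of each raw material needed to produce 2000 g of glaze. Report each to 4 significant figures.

Intermediates are displayed rounded to 4 significant figures between the steps; the whole derivation runs at full precision throughout; a single rounding completes each reported value. All derived quantities, which include ignition loss, the yield, six oxide percentages, glass mass, totals, are carried at exact precision, as quoted within the problem or the answer, using the weight values per 2000 g of glass.
The oxide mass targets at 2000 g glaze:
  ZrO2: 7.552% × 2000 = 151.0 g
  SiO2: 56.33% × 2000 = 1127 g
  Al2O3: 8.138% × 2000 = 162.8 g
  B2O3: 7.971% × 2000 = 159.4 g
  K2O: 9.303% × 2000 = 186.1 g
  SrO: 10.71% × 2000 = 214.2 g
Verifying the oxide balance applying the batch weights above, at the basis given (each sum matches its target mass given rounding of the digits):
  ZrO2: 226.3·0.6673 = 151.0 g (target 151.0 g)
  SiO2: 226.3·0.3317 + 1057·0.9950 = 1127 g (target 1127 g)
  Al2O3: 242.5·0.6582 + 1057·0.003000 = 162.8 g (target 162.8 g)
  B2O3: 286.6·0.5562 = 159.4 g (target 159.4 g)
  K2O: 272.5·0.6829 = 186.1 g (target 186.1 g)
  SrO: 305.2·0.7018 = 214.2 g (target 214.2 g)
Glass-mass closure: Σ batch − LOI loss = 2000 g (the Σ of target masses is 2000 g; stated basis 2000 g — a pure rounding effect).
Summing the batch: Σ batch = 2390 g; the LOI term Σ batch·LOI equals 389.8 g; as yield: glass ÷ batch → 83.69%.

Batch per 2000 g glaze:
  Strontium carbonate: 305.2 g
  Potassium carbonate: 272.5 g
  Zircon sand: 226.3 g
  Orthoboric acid: 286.6 g
  Aluminium hydroxide: 242.5 g
  Silica sand: 1057 g
Total batch = 2390 g; LOI loss = 389.8 g; yield = 83.69%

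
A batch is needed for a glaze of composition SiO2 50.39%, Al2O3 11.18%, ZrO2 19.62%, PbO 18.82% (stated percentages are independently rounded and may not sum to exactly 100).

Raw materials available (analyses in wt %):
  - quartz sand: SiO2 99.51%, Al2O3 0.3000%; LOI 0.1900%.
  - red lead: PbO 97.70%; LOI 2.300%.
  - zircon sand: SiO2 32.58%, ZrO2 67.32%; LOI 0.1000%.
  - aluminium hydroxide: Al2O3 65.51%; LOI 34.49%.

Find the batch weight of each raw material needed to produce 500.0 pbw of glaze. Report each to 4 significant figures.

The whole derivation runs at exact precision through the solve; the intermediate values are shown (rounded to 4 significant digits) as written; exactly one rounding goes into each reported value. Derived quantities are carried from the weighed amounts on 500.0 pbw of glass in exact precision (yield, the totals, ignition loss, the four compositions, glass mass), exactly as shown in either problem or answer.
Target masses of each oxide per 500.0 pbw glaze:
  SiO2: 50.39% × 500.0 = 252.0 pbw
  Al2O3: 11.18% × 500.0 = 55.90 pbw
  ZrO2: 19.62% × 500.0 = 98.10 pbw
  PbO: 18.82% × 500.0 = 94.10 pbw
Per-oxide balance check per the reported batch figures, versus the basis set out (each sum matches its target mass within answer rounding):
  SiO2: 205.5·0.9951 + 145.7·0.3258 = 252.0 pbw (target 252.0 pbw)
  Al2O3: 205.5·0.003000 + 84.39·0.6551 = 55.90 pbw (target 55.90 pbw)
  ZrO2: 145.7·0.6732 = 98.09 pbw (target 98.10 pbw)
  PbO: 96.32·0.9770 = 94.10 pbw (target 94.10 pbw)
Glass-mass bookkeeping: the batch minus its LOI: 500.1 pbw (summing oxide targets gives 500.0 pbw; versus the stated basis of 500.0 pbw — gaps are rounding artifacts).
Summing the batch: Σ batch = 531.9 pbw; LOI loss = Σ batch·LOI = 31.86 pbw; yield = glass ÷ total batch = 94.01%.

Batch per 500.0 pbw glaze:
  quartz sand: 205.5 pbw
  red lead: 96.32 pbw
  zircon sand: 145.7 pbw
  aluminium hydroxide: 84.39 pbw
Total batch = 531.9 pbw; LOI loss = 31.86 pbw; yield = 94.01%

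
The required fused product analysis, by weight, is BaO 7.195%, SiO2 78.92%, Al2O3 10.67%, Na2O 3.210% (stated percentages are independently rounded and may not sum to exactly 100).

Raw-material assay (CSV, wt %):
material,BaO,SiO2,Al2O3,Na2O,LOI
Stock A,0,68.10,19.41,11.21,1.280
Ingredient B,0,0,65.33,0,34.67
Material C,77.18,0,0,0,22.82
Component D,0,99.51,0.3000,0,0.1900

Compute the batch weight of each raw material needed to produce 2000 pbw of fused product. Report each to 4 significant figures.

Batch per 2000 pbw fused product:
  Stock A: 572.7 pbw
  Ingredient B: 151.0 pbw
  Material C: 186.4 pbw
  Component D: 1194 pbw
Total batch = 2104 pbw; LOI loss = 104.5 pbw; yield = 95.03%

The intermediate values are shown (rounded to four significant figures) across the worked steps — the working math keeps full float precision through every step — every reported number takes exactly one rounding; derived quantities (net glass mass, the totals, the four compositions, ignition loss, the yield) are rebuilt at full precision from the batch weights per 2000 pbw of glass, exactly as shown in problem or answer.
Target oxide masses per 2000 pbw fused product:
  BaO: 7.195% × 2000 = 143.9 pbw
  SiO2: 78.92% × 2000 = 1578 pbw
  Al2O3: 10.67% × 2000 = 213.4 pbw
  Na2O: 3.210% × 2000 = 64.20 pbw
Balance tally, oxide-wise, working from each reported weight, at the basis given (oxide sums agree with the targets exact up to rounding of places):
  BaO: 186.4·0.7718 = 143.9 pbw (target 143.9 pbw)
  SiO2: 572.7·0.6810 + 1194·0.9951 = 1578 pbw (target 1578 pbw)
  Al2O3: 572.7·0.1941 + 151.0·0.6533 + 1194·0.003000 = 213.4 pbw (target 213.4 pbw)
  Na2O: 572.7·0.1121 = 64.20 pbw (target 64.20 pbw)
Glass-mass sanity pass: net batch after ignition = 2000 pbw (targets for the oxides total 2000 pbw; basis as stated: 2000 pbw — differing by rounding only).
Whole-batch sum: Σ batch = 2104 pbw; ignition loss, Σ(batch × LOI) = 104.5 pbw; yield = glass ÷ total batch = 95.03%.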